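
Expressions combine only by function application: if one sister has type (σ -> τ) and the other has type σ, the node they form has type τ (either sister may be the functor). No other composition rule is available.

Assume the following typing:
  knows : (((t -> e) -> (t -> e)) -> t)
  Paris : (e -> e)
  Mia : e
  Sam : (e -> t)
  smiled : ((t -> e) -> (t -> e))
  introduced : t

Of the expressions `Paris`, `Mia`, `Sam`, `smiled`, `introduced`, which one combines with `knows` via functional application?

smiled

Paris : (e -> e) — knows needs ((t -> e) -> (t -> e)); Paris needs e; neither fits.
Mia : e — knows needs ((t -> e) -> (t -> e)); Mia needs nothing (atomic); neither fits.
Sam : (e -> t) — knows needs ((t -> e) -> (t -> e)); Sam needs e; neither fits.
smiled — combines: knows : (((t -> e) -> (t -> e)) -> t) takes smiled : ((t -> e) -> (t -> e)) as argument, giving t.
introduced : t — knows needs ((t -> e) -> (t -> e)); introduced needs nothing (atomic); neither fits.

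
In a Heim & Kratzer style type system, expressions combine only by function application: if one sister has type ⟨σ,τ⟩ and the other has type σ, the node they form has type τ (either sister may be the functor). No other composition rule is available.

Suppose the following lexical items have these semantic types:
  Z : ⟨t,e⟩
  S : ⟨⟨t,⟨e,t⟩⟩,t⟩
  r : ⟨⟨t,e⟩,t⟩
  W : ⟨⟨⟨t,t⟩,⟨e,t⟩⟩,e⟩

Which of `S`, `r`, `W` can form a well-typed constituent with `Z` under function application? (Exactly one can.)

r

S : ⟨⟨t,⟨e,t⟩⟩,t⟩ — no; Z wants t, and S wants ⟨t,⟨e,t⟩⟩.
r — combines: r : ⟨⟨t,e⟩,t⟩ takes Z : ⟨t,e⟩ as argument, giving t.
W : ⟨⟨⟨t,t⟩,⟨e,t⟩⟩,e⟩ — no; Z wants t, and W wants ⟨⟨t,t⟩,⟨e,t⟩⟩.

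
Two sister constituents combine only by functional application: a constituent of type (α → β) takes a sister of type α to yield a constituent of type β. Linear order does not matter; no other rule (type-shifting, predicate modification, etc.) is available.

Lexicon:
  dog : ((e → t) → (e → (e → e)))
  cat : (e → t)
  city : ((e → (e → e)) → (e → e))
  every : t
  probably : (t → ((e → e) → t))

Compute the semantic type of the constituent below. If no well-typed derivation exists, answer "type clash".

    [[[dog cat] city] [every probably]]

t

At [dog cat], dog : ((e → t) → (e → (e → e))) takes cat : (e → t), giving (e → (e → e)).
At [[dog cat] city], city : ((e → (e → e)) → (e → e)) takes [dog cat] : (e → (e → e)), giving (e → e).
At [every probably], probably : (t → ((e → e) → t)) takes every : t, giving ((e → e) → t).
At [[[dog cat] city] [every probably]], [every probably] : ((e → e) → t) takes [[dog cat] city] : (e → e), giving t.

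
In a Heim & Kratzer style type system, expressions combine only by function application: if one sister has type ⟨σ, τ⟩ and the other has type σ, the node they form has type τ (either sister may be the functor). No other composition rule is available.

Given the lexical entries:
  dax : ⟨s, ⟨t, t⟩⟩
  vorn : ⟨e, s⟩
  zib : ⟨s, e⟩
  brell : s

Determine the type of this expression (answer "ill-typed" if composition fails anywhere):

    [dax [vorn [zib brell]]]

At [zib brell], zib : ⟨s, e⟩ takes brell : s, giving e.
At [vorn [zib brell]], vorn : ⟨e, s⟩ takes [zib brell] : e, giving s.
At [dax [vorn [zib brell]]], dax : ⟨s, ⟨t, t⟩⟩ takes [vorn [zib brell]] : s, giving ⟨t, t⟩.

⟨t, t⟩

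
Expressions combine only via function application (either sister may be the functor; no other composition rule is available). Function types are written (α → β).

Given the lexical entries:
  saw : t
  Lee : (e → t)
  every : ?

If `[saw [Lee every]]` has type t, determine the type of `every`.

[saw [Lee every]] must have type t. The sister saw has type t; that is not a function onto t, so [Lee every] must be the functor, of type (t → t).
[Lee every] must have type (t → t). The sister Lee has type (e → t); that is not a function onto (t → t), so every must be the functor, of type ((e → t) → (t → t)).

((e → t) → (t → t))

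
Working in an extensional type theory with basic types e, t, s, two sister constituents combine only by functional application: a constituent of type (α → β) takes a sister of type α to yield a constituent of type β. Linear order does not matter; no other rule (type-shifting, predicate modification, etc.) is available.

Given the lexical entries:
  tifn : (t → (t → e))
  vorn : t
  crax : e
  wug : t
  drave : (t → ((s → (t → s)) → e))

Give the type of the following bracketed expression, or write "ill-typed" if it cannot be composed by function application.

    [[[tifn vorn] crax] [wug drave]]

[tifn vorn]: tifn is (t → (t → e)), vorn is t; result (t → e).
At [[tifn vorn] crax]: neither (t → e) nor e can take the other as argument; the node is ill-typed.

ill-typed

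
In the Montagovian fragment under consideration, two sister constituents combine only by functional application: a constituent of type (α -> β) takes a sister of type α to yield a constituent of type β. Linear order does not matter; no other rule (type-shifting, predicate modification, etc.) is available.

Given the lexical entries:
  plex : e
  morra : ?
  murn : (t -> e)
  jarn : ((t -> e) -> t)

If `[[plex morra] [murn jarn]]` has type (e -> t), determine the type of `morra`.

(e -> (t -> (e -> t)))

For [[plex morra] [murn jarn]] to have type (e -> t) with [murn jarn] of type t, [plex morra] must be the function: [plex morra] : (t -> (e -> t)).
For [plex morra] to have type (t -> (e -> t)) with plex of type e, morra must be the function: morra : (e -> (t -> (e -> t))).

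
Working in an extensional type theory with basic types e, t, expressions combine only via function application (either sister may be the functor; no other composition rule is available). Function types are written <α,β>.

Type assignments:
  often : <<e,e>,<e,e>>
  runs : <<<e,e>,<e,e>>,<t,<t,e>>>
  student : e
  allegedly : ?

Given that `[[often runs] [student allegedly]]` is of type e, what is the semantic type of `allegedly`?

[[often runs] [student allegedly]] must have type e. The sister [often runs] has type <t,<t,e>>; that is not a function onto e, so [student allegedly] must be the functor, of type <<t,<t,e>>,e>.
[student allegedly] must have type <<t,<t,e>>,e>. The sister student has type e; that is not a function onto <<t,<t,e>>,e>, so allegedly must be the functor, of type <e,<<t,<t,e>>,e>>.

<e,<<t,<t,e>>,e>>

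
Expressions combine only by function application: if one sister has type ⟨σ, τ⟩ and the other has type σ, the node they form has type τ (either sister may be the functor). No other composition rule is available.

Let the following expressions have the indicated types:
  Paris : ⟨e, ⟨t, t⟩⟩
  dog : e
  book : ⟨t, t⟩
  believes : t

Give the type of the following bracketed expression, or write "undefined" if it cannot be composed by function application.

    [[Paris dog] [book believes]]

t

[Paris dog]: ⟨e, ⟨t, t⟩⟩ applied to e yields ⟨t, t⟩.
[book believes]: ⟨t, t⟩ applied to t yields t.
[[Paris dog] [book believes]]: ⟨t, t⟩ applied to t yields t.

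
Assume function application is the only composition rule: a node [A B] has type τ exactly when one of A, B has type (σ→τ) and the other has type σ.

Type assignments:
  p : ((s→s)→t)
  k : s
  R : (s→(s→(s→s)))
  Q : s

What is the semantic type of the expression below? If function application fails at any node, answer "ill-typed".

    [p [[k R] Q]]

t

At [k R], R : (s→(s→(s→s))) takes k : s, giving (s→(s→s)).
At [[k R] Q], [k R] : (s→(s→s)) takes Q : s, giving (s→s).
At [p [[k R] Q]], p : ((s→s)→t) takes [[k R] Q] : (s→s), giving t.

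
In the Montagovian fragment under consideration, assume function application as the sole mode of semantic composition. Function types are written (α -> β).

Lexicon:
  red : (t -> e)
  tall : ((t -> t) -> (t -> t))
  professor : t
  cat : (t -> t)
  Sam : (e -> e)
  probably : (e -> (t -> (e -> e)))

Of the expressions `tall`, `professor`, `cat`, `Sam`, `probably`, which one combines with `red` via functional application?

tall : ((t -> t) -> (t -> t)) — does not combine with red.
professor — combines: red : (t -> e) takes professor : t as argument, giving e.
cat : (t -> t) — does not combine with red.
Sam : (e -> e) — does not combine with red.
probably : (e -> (t -> (e -> e))) — does not combine with red.

professor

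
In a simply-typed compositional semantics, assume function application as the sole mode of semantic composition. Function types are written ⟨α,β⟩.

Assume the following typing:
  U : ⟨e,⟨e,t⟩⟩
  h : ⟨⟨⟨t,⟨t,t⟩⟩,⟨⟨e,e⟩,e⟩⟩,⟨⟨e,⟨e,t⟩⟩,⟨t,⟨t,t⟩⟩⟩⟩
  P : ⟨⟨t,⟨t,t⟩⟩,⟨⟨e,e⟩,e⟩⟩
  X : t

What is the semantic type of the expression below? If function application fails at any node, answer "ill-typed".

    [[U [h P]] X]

⟨t,t⟩

[h P]: h is ⟨⟨⟨t,⟨t,t⟩⟩,⟨⟨e,e⟩,e⟩⟩,⟨⟨e,⟨e,t⟩⟩,⟨t,⟨t,t⟩⟩⟩⟩, P is ⟨⟨t,⟨t,t⟩⟩,⟨⟨e,e⟩,e⟩⟩; result ⟨⟨e,⟨e,t⟩⟩,⟨t,⟨t,t⟩⟩⟩.
[U [h P]]: [h P] is ⟨⟨e,⟨e,t⟩⟩,⟨t,⟨t,t⟩⟩⟩, U is ⟨e,⟨e,t⟩⟩; result ⟨t,⟨t,t⟩⟩.
[[U [h P]] X]: [U [h P]] is ⟨t,⟨t,t⟩⟩, X is t; result ⟨t,t⟩.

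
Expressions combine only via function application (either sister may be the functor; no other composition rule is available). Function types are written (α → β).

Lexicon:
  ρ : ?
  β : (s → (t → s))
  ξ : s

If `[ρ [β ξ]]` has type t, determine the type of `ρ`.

((t → s) → t)

[ρ [β ξ]] is required to be t. [β ξ] : (t → s) cannot yield t as functor, so ρ : ((t → s) → t).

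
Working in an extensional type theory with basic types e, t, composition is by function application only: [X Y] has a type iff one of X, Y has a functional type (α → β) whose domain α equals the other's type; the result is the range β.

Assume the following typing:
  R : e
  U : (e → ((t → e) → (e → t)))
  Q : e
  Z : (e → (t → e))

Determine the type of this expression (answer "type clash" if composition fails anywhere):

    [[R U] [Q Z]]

(e → t)

[R U]: (e → ((t → e) → (e → t))) applied to e yields ((t → e) → (e → t)).
[Q Z]: (e → (t → e)) applied to e yields (t → e).
[[R U] [Q Z]]: ((t → e) → (e → t)) applied to (t → e) yields (e → t).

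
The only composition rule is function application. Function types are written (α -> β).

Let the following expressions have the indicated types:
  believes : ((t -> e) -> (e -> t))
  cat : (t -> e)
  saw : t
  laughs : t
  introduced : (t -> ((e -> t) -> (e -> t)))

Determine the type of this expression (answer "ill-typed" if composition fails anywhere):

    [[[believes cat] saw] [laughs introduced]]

ill-typed

[believes cat]: believes is ((t -> e) -> (e -> t)), cat is (t -> e); result (e -> t).
At [[believes cat] saw]: neither (e -> t) nor t can take the other as argument; the node is ill-typed.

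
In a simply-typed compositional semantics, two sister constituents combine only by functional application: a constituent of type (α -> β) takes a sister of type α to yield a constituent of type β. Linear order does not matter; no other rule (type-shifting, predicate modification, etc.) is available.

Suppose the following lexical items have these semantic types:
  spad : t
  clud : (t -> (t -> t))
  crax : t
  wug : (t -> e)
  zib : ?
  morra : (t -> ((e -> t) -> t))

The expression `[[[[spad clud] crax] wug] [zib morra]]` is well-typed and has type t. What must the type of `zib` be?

For [[[[spad clud] crax] wug] [zib morra]] to have type t with [[[spad clud] crax] wug] of type e, [zib morra] must be the function: [zib morra] : (e -> t).
For [zib morra] to have type (e -> t) with morra of type (t -> ((e -> t) -> t)), zib must be the function: zib : ((t -> ((e -> t) -> t)) -> (e -> t)).

((t -> ((e -> t) -> t)) -> (e -> t))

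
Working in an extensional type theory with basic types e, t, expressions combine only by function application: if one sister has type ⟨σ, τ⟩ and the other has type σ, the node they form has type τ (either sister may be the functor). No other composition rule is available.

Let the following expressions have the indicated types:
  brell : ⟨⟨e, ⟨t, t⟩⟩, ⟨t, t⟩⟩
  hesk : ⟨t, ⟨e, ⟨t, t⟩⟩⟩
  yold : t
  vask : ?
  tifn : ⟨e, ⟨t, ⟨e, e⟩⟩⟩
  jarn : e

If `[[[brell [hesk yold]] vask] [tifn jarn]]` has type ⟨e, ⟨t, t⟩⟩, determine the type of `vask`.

[[[brell [hesk yold]] vask] [tifn jarn]] must have type ⟨e, ⟨t, t⟩⟩. The sister [tifn jarn] has type ⟨t, ⟨e, e⟩⟩; that is not a function onto ⟨e, ⟨t, t⟩⟩, so [[brell [hesk yold]] vask] must be the functor, of type ⟨⟨t, ⟨e, e⟩⟩, ⟨e, ⟨t, t⟩⟩⟩.
[[brell [hesk yold]] vask] must have type ⟨⟨t, ⟨e, e⟩⟩, ⟨e, ⟨t, t⟩⟩⟩. The sister [brell [hesk yold]] has type ⟨t, t⟩; that is not a function onto ⟨⟨t, ⟨e, e⟩⟩, ⟨e, ⟨t, t⟩⟩⟩, so vask must be the functor, of type ⟨⟨t, t⟩, ⟨⟨t, ⟨e, e⟩⟩, ⟨e, ⟨t, t⟩⟩⟩⟩.

⟨⟨t, t⟩, ⟨⟨t, ⟨e, e⟩⟩, ⟨e, ⟨t, t⟩⟩⟩⟩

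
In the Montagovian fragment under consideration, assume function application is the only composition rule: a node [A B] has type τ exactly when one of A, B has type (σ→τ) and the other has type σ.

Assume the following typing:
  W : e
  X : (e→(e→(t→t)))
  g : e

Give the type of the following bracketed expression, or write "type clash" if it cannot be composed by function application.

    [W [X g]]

[X g]: X is (e→(e→(t→t))), g is e; result (e→(t→t)).
[W [X g]]: [X g] is (e→(t→t)), W is e; result (t→t).

(t→t)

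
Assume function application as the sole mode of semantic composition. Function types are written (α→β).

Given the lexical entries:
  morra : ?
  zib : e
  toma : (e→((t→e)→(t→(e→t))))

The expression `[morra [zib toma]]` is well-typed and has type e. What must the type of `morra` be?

[morra [zib toma]] is required to be e. [zib toma] : ((t→e)→(t→(e→t))) cannot yield e as functor, so morra : (((t→e)→(t→(e→t)))→e).

(((t→e)→(t→(e→t)))→e)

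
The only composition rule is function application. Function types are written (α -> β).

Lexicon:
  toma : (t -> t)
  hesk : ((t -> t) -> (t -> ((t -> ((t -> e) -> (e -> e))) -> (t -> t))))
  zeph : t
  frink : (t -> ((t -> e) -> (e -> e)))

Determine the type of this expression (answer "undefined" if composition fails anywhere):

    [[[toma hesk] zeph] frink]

[toma hesk]: ((t -> t) -> (t -> ((t -> ((t -> e) -> (e -> e))) -> (t -> t)))) applied to (t -> t) yields (t -> ((t -> ((t -> e) -> (e -> e))) -> (t -> t))).
[[toma hesk] zeph]: (t -> ((t -> ((t -> e) -> (e -> e))) -> (t -> t))) applied to t yields ((t -> ((t -> e) -> (e -> e))) -> (t -> t)).
[[[toma hesk] zeph] frink]: ((t -> ((t -> e) -> (e -> e))) -> (t -> t)) applied to (t -> ((t -> e) -> (e -> e))) yields (t -> t).

(t -> t)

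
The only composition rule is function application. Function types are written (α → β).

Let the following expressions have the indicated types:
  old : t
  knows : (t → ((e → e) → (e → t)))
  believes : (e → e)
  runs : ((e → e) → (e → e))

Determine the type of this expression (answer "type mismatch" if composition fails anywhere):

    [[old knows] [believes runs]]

(e → t)

At [old knows], knows : (t → ((e → e) → (e → t))) takes old : t, giving ((e → e) → (e → t)).
At [believes runs], runs : ((e → e) → (e → e)) takes believes : (e → e), giving (e → e).
At [[old knows] [believes runs]], [old knows] : ((e → e) → (e → t)) takes [believes runs] : (e → e), giving (e → t).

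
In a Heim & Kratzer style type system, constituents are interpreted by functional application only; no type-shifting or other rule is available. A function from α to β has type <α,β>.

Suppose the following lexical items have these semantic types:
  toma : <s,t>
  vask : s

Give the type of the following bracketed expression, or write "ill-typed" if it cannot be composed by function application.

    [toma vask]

t

[toma vask]: <s,t> applied to s yields t.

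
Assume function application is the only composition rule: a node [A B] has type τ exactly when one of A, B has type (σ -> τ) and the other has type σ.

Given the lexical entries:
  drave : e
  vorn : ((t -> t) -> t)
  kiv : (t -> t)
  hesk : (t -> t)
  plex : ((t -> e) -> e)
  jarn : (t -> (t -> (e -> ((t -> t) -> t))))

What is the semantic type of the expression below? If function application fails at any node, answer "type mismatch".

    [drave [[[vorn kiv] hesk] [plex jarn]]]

type mismatch

[vorn kiv]: ((t -> t) -> t) applied to (t -> t) yields t.
[[vorn kiv] hesk]: (t -> t) applied to t yields t.
[plex jarn]: ((t -> e) -> e) and (t -> (t -> (e -> ((t -> t) -> t)))) cannot combine by function application — type clash.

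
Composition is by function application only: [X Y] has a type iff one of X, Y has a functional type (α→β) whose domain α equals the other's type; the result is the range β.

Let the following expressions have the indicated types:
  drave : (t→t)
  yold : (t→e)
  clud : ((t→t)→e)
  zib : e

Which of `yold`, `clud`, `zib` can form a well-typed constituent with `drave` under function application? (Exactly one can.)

yold : (t→e) — neither side's domain matches the other.
clud — combines: clud : ((t→t)→e) takes drave : (t→t) as argument, giving e.
zib : e — neither side's domain matches the other.

clud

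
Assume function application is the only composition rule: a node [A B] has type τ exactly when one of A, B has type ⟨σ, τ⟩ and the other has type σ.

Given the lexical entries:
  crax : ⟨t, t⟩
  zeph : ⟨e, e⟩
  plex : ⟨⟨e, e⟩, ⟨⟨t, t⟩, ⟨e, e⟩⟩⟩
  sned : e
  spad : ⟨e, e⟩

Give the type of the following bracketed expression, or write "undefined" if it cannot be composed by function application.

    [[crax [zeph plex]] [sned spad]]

At [zeph plex], plex : ⟨⟨e, e⟩, ⟨⟨t, t⟩, ⟨e, e⟩⟩⟩ takes zeph : ⟨e, e⟩, giving ⟨⟨t, t⟩, ⟨e, e⟩⟩.
At [crax [zeph plex]], [zeph plex] : ⟨⟨t, t⟩, ⟨e, e⟩⟩ takes crax : ⟨t, t⟩, giving ⟨e, e⟩.
At [sned spad], spad : ⟨e, e⟩ takes sned : e, giving e.
At [[crax [zeph plex]] [sned spad]], [crax [zeph plex]] : ⟨e, e⟩ takes [sned spad] : e, giving e.

e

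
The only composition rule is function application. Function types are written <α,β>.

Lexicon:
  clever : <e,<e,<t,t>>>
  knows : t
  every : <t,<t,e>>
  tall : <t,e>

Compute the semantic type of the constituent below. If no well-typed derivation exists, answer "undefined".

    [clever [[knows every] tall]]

[knows every]: <t,<t,e>> applied to t yields <t,e>.
At [[knows every] tall]: neither <t,e> nor <t,e> can take the other as argument; the node is ill-typed.

undefined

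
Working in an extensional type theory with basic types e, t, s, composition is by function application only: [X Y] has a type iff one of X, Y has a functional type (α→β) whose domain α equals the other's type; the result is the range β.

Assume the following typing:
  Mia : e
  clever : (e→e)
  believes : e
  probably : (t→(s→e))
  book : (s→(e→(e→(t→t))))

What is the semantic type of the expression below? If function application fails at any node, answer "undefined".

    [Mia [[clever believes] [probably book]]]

[clever believes]: clever is (e→e), believes is e; result e.
[probably book]: (t→(s→e)) with (s→(e→(e→(t→t)))) — neither is a function whose domain matches the other; composition fails here.

undefined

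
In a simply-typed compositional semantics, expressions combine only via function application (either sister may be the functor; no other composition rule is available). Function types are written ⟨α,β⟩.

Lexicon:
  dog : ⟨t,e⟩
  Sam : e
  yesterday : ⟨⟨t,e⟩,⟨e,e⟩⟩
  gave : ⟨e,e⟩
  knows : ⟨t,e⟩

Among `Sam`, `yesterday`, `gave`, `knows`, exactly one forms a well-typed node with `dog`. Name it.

Sam : e — no; dog wants t, and Sam wants nothing (atomic).
yesterday — combines: yesterday : ⟨⟨t,e⟩,⟨e,e⟩⟩ takes dog : ⟨t,e⟩ as argument, giving ⟨e,e⟩.
gave : ⟨e,e⟩ — no; dog wants t, and gave wants e.
knows : ⟨t,e⟩ — no; dog wants t, and knows wants t.

yesterday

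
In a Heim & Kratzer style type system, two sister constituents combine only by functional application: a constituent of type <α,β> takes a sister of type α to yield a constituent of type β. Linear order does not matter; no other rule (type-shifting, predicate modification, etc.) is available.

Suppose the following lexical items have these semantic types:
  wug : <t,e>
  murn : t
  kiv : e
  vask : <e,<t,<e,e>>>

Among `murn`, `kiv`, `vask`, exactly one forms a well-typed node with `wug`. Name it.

murn — combines: wug : <t,e> takes murn : t as argument, giving e.
kiv : e — neither side's domain matches the other.
vask : <e,<t,<e,e>>> — neither side's domain matches the other.

murn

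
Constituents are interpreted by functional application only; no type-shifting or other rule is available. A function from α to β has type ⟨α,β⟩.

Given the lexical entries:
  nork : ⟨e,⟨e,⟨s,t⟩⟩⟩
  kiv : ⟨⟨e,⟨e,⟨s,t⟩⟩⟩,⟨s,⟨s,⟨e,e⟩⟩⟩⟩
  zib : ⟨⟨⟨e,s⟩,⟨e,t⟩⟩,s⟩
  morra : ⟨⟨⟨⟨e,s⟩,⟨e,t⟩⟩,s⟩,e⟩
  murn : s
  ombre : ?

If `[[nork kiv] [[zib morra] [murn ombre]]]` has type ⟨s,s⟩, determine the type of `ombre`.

For [[nork kiv] [[zib morra] [murn ombre]]] to have type ⟨s,s⟩ with [nork kiv] of type ⟨s,⟨s,⟨e,e⟩⟩⟩, [[zib morra] [murn ombre]] must be the function: [[zib morra] [murn ombre]] : ⟨⟨s,⟨s,⟨e,e⟩⟩⟩,⟨s,s⟩⟩.
For [[zib morra] [murn ombre]] to have type ⟨⟨s,⟨s,⟨e,e⟩⟩⟩,⟨s,s⟩⟩ with [zib morra] of type e, [murn ombre] must be the function: [murn ombre] : ⟨e,⟨⟨s,⟨s,⟨e,e⟩⟩⟩,⟨s,s⟩⟩⟩.
For [murn ombre] to have type ⟨e,⟨⟨s,⟨s,⟨e,e⟩⟩⟩,⟨s,s⟩⟩⟩ with murn of type s, ombre must be the function: ombre : ⟨s,⟨e,⟨⟨s,⟨s,⟨e,e⟩⟩⟩,⟨s,s⟩⟩⟩⟩.

⟨s,⟨e,⟨⟨s,⟨s,⟨e,e⟩⟩⟩,⟨s,s⟩⟩⟩⟩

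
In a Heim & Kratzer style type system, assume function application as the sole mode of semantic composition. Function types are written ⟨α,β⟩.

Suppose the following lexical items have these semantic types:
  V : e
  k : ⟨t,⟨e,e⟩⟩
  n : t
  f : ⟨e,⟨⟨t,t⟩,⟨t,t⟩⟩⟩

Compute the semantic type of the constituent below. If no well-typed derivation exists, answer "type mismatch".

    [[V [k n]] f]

[k n]: k is ⟨t,⟨e,e⟩⟩, n is t; result ⟨e,e⟩.
[V [k n]]: [k n] is ⟨e,e⟩, V is e; result e.
[[V [k n]] f]: f is ⟨e,⟨⟨t,t⟩,⟨t,t⟩⟩⟩, [V [k n]] is e; result ⟨⟨t,t⟩,⟨t,t⟩⟩.

⟨⟨t,t⟩,⟨t,t⟩⟩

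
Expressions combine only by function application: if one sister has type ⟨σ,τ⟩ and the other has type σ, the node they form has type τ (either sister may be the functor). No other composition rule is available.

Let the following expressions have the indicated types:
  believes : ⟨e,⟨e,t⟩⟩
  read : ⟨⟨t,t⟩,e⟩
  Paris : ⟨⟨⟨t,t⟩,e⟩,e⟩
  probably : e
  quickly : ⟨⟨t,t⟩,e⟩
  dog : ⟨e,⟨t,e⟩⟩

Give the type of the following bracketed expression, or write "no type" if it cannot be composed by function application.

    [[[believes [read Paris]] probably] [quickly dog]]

no type

[read Paris]: ⟨⟨⟨t,t⟩,e⟩,e⟩ applied to ⟨⟨t,t⟩,e⟩ yields e.
[believes [read Paris]]: ⟨e,⟨e,t⟩⟩ applied to e yields ⟨e,t⟩.
[[believes [read Paris]] probably]: ⟨e,t⟩ applied to e yields t.
At [quickly dog]: neither ⟨⟨t,t⟩,e⟩ nor ⟨e,⟨t,e⟩⟩ can take the other as argument; the node is ill-typed.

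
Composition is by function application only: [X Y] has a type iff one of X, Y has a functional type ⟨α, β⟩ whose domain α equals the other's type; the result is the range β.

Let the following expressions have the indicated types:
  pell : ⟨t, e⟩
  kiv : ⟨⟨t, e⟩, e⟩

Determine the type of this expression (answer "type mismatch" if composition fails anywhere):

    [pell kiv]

e

[pell kiv]: kiv is ⟨⟨t, e⟩, e⟩, pell is ⟨t, e⟩; result e.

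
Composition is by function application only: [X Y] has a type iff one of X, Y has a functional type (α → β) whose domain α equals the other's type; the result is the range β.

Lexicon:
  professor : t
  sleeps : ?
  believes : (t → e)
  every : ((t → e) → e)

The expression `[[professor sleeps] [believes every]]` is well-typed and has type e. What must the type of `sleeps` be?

[[professor sleeps] [believes every]] is required to be e. [believes every] : e cannot yield e as functor, so [professor sleeps] : (e → e).
[professor sleeps] is required to be (e → e). professor : t cannot yield (e → e) as functor, so sleeps : (t → (e → e)).

(t → (e → e))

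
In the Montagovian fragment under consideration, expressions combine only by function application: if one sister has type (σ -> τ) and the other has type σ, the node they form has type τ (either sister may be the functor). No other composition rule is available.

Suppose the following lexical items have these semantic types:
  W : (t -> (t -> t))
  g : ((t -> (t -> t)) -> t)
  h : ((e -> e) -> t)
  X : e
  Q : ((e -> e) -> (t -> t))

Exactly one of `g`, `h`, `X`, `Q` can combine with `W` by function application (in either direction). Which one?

g

g — combines: g : ((t -> (t -> t)) -> t) takes W : (t -> (t -> t)) as argument, giving t.
h : ((e -> e) -> t) — neither side's domain matches the other.
X : e — neither side's domain matches the other.
Q : ((e -> e) -> (t -> t)) — neither side's domain matches the other.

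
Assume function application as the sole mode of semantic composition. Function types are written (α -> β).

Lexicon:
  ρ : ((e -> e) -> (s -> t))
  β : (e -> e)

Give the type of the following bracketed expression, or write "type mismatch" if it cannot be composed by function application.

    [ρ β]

(s -> t)

[ρ β] — ρ of type ((e -> e) -> (s -> t)) combines with β of type (e -> e): type (s -> t).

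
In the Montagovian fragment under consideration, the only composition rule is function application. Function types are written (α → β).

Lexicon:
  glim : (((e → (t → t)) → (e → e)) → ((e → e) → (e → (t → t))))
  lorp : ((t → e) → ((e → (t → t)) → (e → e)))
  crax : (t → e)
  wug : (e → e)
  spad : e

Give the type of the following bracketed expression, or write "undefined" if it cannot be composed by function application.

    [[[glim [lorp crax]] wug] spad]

(t → t)

[lorp crax]: ((t → e) → ((e → (t → t)) → (e → e))) applied to (t → e) yields ((e → (t → t)) → (e → e)).
[glim [lorp crax]]: (((e → (t → t)) → (e → e)) → ((e → e) → (e → (t → t)))) applied to ((e → (t → t)) → (e → e)) yields ((e → e) → (e → (t → t))).
[[glim [lorp crax]] wug]: ((e → e) → (e → (t → t))) applied to (e → e) yields (e → (t → t)).
[[[glim [lorp crax]] wug] spad]: (e → (t → t)) applied to e yields (t → t).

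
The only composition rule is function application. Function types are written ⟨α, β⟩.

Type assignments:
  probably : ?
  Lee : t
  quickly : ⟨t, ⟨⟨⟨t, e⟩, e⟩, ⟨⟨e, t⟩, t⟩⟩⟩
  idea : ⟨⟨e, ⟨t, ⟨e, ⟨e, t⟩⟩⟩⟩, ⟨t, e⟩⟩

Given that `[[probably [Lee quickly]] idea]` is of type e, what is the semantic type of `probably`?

⟨⟨⟨⟨t, e⟩, e⟩, ⟨⟨e, t⟩, t⟩⟩, ⟨⟨⟨e, ⟨t, ⟨e, ⟨e, t⟩⟩⟩⟩, ⟨t, e⟩⟩, e⟩⟩

For [[probably [Lee quickly]] idea] to have type e with idea of type ⟨⟨e, ⟨t, ⟨e, ⟨e, t⟩⟩⟩⟩, ⟨t, e⟩⟩, [probably [Lee quickly]] must be the function: [probably [Lee quickly]] : ⟨⟨⟨e, ⟨t, ⟨e, ⟨e, t⟩⟩⟩⟩, ⟨t, e⟩⟩, e⟩.
For [probably [Lee quickly]] to have type ⟨⟨⟨e, ⟨t, ⟨e, ⟨e, t⟩⟩⟩⟩, ⟨t, e⟩⟩, e⟩ with [Lee quickly] of type ⟨⟨⟨t, e⟩, e⟩, ⟨⟨e, t⟩, t⟩⟩, probably must be the function: probably : ⟨⟨⟨⟨t, e⟩, e⟩, ⟨⟨e, t⟩, t⟩⟩, ⟨⟨⟨e, ⟨t, ⟨e, ⟨e, t⟩⟩⟩⟩, ⟨t, e⟩⟩, e⟩⟩.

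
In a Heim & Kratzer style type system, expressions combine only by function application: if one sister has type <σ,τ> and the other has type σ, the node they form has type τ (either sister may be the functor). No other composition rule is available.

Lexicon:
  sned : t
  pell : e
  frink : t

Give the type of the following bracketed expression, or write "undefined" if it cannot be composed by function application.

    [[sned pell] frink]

undefined

At [sned pell]: neither t nor e can take the other as argument; the node is ill-typed.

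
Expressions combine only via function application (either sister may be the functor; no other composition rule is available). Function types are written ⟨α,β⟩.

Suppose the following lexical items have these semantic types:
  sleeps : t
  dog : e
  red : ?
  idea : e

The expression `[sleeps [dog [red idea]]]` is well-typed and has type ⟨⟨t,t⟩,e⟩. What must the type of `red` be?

⟨e,⟨e,⟨t,⟨⟨t,t⟩,e⟩⟩⟩⟩

[sleeps [dog [red idea]]] is required to be ⟨⟨t,t⟩,e⟩. sleeps : t cannot yield ⟨⟨t,t⟩,e⟩ as functor, so [dog [red idea]] : ⟨t,⟨⟨t,t⟩,e⟩⟩.
[dog [red idea]] is required to be ⟨t,⟨⟨t,t⟩,e⟩⟩. dog : e cannot yield ⟨t,⟨⟨t,t⟩,e⟩⟩ as functor, so [red idea] : ⟨e,⟨t,⟨⟨t,t⟩,e⟩⟩⟩.
[red idea] is required to be ⟨e,⟨t,⟨⟨t,t⟩,e⟩⟩⟩. idea : e cannot yield ⟨e,⟨t,⟨⟨t,t⟩,e⟩⟩⟩ as functor, so red : ⟨e,⟨e,⟨t,⟨⟨t,t⟩,e⟩⟩⟩⟩.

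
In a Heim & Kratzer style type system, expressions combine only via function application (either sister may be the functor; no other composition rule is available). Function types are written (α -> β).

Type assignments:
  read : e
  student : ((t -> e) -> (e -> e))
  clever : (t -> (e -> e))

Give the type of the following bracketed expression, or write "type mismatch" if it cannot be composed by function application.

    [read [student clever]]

type mismatch

[student clever]: ((t -> e) -> (e -> e)) with (t -> (e -> e)) — neither is a function whose domain matches the other; composition fails here.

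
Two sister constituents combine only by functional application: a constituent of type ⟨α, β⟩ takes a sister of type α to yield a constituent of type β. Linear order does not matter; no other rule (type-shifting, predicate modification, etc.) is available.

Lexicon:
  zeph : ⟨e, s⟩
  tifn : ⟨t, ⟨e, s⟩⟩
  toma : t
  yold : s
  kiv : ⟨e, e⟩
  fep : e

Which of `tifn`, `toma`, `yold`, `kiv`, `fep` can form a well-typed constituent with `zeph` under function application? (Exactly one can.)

fep

tifn : ⟨t, ⟨e, s⟩⟩ — no; zeph wants e, and tifn wants t.
toma : t — no; zeph wants e, and toma wants nothing (atomic).
yold : s — no; zeph wants e, and yold wants nothing (atomic).
kiv : ⟨e, e⟩ — no; zeph wants e, and kiv wants e.
fep — combines: zeph : ⟨e, s⟩ takes fep : e as argument, giving s.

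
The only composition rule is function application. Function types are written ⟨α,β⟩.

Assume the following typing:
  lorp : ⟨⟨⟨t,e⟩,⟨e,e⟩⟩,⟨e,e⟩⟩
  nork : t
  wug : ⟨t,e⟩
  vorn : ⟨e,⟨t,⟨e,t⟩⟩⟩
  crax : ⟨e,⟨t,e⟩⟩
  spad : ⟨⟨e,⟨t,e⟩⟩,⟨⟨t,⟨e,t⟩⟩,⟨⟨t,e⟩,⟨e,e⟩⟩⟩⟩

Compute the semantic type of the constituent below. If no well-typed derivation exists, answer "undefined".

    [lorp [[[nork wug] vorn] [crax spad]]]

⟨e,e⟩

At [nork wug], wug : ⟨t,e⟩ takes nork : t, giving e.
At [[nork wug] vorn], vorn : ⟨e,⟨t,⟨e,t⟩⟩⟩ takes [nork wug] : e, giving ⟨t,⟨e,t⟩⟩.
At [crax spad], spad : ⟨⟨e,⟨t,e⟩⟩,⟨⟨t,⟨e,t⟩⟩,⟨⟨t,e⟩,⟨e,e⟩⟩⟩⟩ takes crax : ⟨e,⟨t,e⟩⟩, giving ⟨⟨t,⟨e,t⟩⟩,⟨⟨t,e⟩,⟨e,e⟩⟩⟩.
At [[[nork wug] vorn] [crax spad]], [crax spad] : ⟨⟨t,⟨e,t⟩⟩,⟨⟨t,e⟩,⟨e,e⟩⟩⟩ takes [[nork wug] vorn] : ⟨t,⟨e,t⟩⟩, giving ⟨⟨t,e⟩,⟨e,e⟩⟩.
At [lorp [[[nork wug] vorn] [crax spad]]], lorp : ⟨⟨⟨t,e⟩,⟨e,e⟩⟩,⟨e,e⟩⟩ takes [[[nork wug] vorn] [crax spad]] : ⟨⟨t,e⟩,⟨e,e⟩⟩, giving ⟨e,e⟩.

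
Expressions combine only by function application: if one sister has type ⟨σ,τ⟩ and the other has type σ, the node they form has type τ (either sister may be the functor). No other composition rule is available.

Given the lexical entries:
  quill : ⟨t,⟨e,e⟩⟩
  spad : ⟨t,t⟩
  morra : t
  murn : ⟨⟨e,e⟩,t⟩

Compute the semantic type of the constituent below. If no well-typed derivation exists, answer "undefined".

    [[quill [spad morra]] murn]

t

[spad morra] — spad of type ⟨t,t⟩ combines with morra of type t: type t.
[quill [spad morra]] — quill of type ⟨t,⟨e,e⟩⟩ combines with [spad morra] of type t: type ⟨e,e⟩.
[[quill [spad morra]] murn] — murn of type ⟨⟨e,e⟩,t⟩ combines with [quill [spad morra]] of type ⟨e,e⟩: type t.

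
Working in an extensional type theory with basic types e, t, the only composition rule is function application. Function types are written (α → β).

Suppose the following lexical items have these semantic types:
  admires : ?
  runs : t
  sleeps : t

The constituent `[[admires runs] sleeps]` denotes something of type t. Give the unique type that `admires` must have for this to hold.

(t → (t → t))

[[admires runs] sleeps] must have type t. The sister sleeps has type t; that is not a function onto t, so [admires runs] must be the functor, of type (t → t).
[admires runs] must have type (t → t). The sister runs has type t; that is not a function onto (t → t), so admires must be the functor, of type (t → (t → t)).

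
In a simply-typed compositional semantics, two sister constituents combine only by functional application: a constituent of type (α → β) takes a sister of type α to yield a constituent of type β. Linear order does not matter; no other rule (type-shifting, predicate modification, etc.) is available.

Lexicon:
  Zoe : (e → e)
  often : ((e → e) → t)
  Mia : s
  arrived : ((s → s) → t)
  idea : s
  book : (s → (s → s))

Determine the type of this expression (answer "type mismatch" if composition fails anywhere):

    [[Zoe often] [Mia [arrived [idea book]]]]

[Zoe often]: often is ((e → e) → t), Zoe is (e → e); result t.
[idea book]: book is (s → (s → s)), idea is s; result (s → s).
[arrived [idea book]]: arrived is ((s → s) → t), [idea book] is (s → s); result t.
[Mia [arrived [idea book]]]: s and t cannot combine by function application — type clash.

type mismatch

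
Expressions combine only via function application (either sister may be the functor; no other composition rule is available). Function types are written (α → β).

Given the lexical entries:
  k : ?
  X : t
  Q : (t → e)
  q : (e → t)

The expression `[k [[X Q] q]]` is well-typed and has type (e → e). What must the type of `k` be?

(t → (e → e))

For [k [[X Q] q]] to have type (e → e) with [[X Q] q] of type t, k must be the function: k : (t → (e → e)).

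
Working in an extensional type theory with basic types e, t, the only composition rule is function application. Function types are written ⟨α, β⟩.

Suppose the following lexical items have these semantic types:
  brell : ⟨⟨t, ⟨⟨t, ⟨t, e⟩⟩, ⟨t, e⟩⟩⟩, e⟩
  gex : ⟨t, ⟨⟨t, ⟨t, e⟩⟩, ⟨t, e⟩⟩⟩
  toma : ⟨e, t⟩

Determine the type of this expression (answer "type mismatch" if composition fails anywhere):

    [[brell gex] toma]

t

[brell gex] — brell of type ⟨⟨t, ⟨⟨t, ⟨t, e⟩⟩, ⟨t, e⟩⟩⟩, e⟩ combines with gex of type ⟨t, ⟨⟨t, ⟨t, e⟩⟩, ⟨t, e⟩⟩⟩: type e.
[[brell gex] toma] — toma of type ⟨e, t⟩ combines with [brell gex] of type e: type t.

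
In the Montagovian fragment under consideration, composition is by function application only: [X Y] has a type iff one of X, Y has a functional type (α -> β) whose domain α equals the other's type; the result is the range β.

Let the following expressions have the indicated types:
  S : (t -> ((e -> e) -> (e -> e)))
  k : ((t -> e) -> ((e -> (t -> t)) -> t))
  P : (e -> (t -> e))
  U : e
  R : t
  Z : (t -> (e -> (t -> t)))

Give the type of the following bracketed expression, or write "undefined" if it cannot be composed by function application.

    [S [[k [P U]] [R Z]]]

[P U] — P of type (e -> (t -> e)) combines with U of type e: type (t -> e).
[k [P U]] — k of type ((t -> e) -> ((e -> (t -> t)) -> t)) combines with [P U] of type (t -> e): type ((e -> (t -> t)) -> t).
[R Z] — Z of type (t -> (e -> (t -> t))) combines with R of type t: type (e -> (t -> t)).
[[k [P U]] [R Z]] — [k [P U]] of type ((e -> (t -> t)) -> t) combines with [R Z] of type (e -> (t -> t)): type t.
[S [[k [P U]] [R Z]]] — S of type (t -> ((e -> e) -> (e -> e))) combines with [[k [P U]] [R Z]] of type t: type ((e -> e) -> (e -> e)).

((e -> e) -> (e -> e))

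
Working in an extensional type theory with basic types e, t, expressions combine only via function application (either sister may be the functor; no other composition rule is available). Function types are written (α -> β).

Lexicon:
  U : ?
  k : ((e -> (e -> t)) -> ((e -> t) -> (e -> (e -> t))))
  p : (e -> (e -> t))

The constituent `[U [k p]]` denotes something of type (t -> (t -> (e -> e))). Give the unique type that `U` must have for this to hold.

(((e -> t) -> (e -> (e -> t))) -> (t -> (t -> (e -> e))))

At [U [k p]] (required: (t -> (t -> (e -> e)))): [k p] is ((e -> t) -> (e -> (e -> t))), which is not a function with range (t -> (t -> (e -> e))); hence U is the functor — type (((e -> t) -> (e -> (e -> t))) -> (t -> (t -> (e -> e)))).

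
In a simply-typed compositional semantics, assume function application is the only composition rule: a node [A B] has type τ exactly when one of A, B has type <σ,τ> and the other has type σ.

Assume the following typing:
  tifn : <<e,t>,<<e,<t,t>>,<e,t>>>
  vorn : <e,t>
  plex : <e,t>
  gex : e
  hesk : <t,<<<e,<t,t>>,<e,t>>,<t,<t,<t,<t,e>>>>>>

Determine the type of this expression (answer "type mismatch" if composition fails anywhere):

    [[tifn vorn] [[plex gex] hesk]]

[tifn vorn]: functor tifn : <<e,t>,<<e,<t,t>>,<e,t>>>, argument vorn : <e,t>; result <<e,<t,t>>,<e,t>>.
[plex gex]: functor plex : <e,t>, argument gex : e; result t.
[[plex gex] hesk]: functor hesk : <t,<<<e,<t,t>>,<e,t>>,<t,<t,<t,<t,e>>>>>>, argument [plex gex] : t; result <<<e,<t,t>>,<e,t>>,<t,<t,<t,<t,e>>>>>.
[[tifn vorn] [[plex gex] hesk]]: functor [[plex gex] hesk] : <<<e,<t,t>>,<e,t>>,<t,<t,<t,<t,e>>>>>, argument [tifn vorn] : <<e,<t,t>>,<e,t>>; result <t,<t,<t,<t,e>>>>.

<t,<t,<t,<t,e>>>>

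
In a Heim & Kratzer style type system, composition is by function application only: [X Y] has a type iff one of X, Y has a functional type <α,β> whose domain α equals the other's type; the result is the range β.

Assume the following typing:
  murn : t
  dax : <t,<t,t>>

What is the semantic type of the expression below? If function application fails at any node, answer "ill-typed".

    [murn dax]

<t,t>

[murn dax]: functor dax : <t,<t,t>>, argument murn : t; result <t,t>.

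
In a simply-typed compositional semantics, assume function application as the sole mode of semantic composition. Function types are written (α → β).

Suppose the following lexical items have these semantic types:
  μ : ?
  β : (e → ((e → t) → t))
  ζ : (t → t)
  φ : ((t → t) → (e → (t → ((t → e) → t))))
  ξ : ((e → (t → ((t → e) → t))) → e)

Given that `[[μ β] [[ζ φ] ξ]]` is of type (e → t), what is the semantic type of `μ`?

((e → ((e → t) → t)) → (e → (e → t)))

At [[μ β] [[ζ φ] ξ]] (required: (e → t)): [[ζ φ] ξ] is e, which is not a function with range (e → t); hence [μ β] is the functor — type (e → (e → t)).
At [μ β] (required: (e → (e → t))): β is (e → ((e → t) → t)), which is not a function with range (e → (e → t)); hence μ is the functor — type ((e → ((e → t) → t)) → (e → (e → t))).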